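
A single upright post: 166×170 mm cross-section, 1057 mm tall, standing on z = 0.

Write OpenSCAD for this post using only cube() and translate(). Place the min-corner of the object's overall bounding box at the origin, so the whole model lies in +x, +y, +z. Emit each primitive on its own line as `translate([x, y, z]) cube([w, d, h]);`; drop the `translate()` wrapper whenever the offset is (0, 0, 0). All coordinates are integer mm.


cube([166, 170, 1057]);


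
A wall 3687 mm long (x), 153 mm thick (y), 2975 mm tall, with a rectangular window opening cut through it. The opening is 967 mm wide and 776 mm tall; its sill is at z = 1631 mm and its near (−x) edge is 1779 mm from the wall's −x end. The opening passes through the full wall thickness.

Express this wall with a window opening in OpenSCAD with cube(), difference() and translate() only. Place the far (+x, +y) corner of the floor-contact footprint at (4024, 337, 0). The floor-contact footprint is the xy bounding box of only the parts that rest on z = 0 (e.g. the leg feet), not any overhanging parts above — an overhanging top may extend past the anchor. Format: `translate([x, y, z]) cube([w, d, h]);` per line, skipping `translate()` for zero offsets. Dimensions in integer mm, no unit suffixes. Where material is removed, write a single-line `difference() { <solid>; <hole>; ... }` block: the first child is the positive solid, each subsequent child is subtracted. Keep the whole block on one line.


difference() { translate([337, 184, 0]) cube([3687, 153, 2975]); translate([2116, 184, 1631]) cube([967, 153, 776]); }


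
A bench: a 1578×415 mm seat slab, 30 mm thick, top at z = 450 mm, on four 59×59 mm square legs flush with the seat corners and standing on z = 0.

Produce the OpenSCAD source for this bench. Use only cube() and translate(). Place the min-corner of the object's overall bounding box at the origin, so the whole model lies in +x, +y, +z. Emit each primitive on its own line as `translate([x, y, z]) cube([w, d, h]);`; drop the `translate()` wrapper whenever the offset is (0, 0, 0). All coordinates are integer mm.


translate([0, 0, 420]) cube([1578, 415, 30]);
cube([59, 59, 420]);
translate([0, 356, 0]) cube([59, 59, 420]);
translate([1519, 0, 0]) cube([59, 59, 420]);
translate([1519, 356, 0]) cube([59, 59, 420]);


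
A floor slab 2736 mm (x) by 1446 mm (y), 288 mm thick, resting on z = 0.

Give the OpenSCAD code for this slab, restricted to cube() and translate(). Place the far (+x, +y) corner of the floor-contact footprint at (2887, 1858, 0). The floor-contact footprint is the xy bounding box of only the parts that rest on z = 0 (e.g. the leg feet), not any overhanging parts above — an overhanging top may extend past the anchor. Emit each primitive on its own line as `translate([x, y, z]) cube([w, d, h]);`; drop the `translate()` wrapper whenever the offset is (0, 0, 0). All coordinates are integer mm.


translate([151, 412, 0]) cube([2736, 1446, 288]);


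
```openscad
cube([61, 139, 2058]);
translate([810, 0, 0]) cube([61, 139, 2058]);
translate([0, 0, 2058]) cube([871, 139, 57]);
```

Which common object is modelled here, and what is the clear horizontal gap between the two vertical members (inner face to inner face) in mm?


A door frame. The clear opening width is 749 mm.

Two 2058 mm tall posts with a header on top — a door frame. The left jamb is 61 mm wide at x = 0; the right jamb starts at x = 810. The clear opening is 810 − 61 = 749 mm.


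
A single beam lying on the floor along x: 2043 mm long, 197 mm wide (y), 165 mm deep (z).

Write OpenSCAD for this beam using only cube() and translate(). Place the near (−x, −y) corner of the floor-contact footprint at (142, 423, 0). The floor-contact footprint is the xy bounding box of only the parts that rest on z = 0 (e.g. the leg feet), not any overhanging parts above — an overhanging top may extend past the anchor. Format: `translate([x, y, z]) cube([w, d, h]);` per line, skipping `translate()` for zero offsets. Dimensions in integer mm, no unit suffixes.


translate([142, 423, 0]) cube([2043, 197, 165]);


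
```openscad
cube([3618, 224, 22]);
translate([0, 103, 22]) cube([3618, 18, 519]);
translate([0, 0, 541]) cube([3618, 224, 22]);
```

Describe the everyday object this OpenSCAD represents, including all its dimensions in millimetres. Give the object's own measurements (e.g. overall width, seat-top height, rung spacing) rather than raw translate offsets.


An I-beam lying along x, 3618 mm long. Overall section height 563 mm. Two flanges 224 mm wide (y) and 22 mm thick, one on the floor and one at the top; a web 18 mm thick runs between them, centred on the flange width.


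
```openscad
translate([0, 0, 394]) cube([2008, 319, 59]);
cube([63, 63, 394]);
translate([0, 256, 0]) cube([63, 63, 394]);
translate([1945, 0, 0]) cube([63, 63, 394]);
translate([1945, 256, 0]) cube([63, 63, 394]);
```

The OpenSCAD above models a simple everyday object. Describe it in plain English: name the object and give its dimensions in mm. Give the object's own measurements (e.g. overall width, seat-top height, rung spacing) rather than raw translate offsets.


A long wooden bench with a 2008 mm (x) × 319 mm (y) seat, 59 mm thick, its top surface 453 mm above the floor. Four 63 mm square legs at the seat corners, flush with the edges, run from z = 0 to the seat underside.


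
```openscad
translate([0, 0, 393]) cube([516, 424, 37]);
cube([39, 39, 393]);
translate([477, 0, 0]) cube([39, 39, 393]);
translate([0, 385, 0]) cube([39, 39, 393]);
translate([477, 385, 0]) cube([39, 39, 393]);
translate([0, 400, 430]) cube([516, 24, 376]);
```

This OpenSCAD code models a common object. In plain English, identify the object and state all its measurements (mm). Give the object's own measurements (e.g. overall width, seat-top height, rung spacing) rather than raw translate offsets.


A chair. The seat is a 516×424×37 mm slab with its top at z = 430 mm, on four 39×39 mm corner legs (flush with the seat edges, standing on z = 0). A flat backrest 24 mm thick, 376 mm tall, spans the full seat width and rises from the seat top along its +y edge, rear face flush with the rear of the seat.


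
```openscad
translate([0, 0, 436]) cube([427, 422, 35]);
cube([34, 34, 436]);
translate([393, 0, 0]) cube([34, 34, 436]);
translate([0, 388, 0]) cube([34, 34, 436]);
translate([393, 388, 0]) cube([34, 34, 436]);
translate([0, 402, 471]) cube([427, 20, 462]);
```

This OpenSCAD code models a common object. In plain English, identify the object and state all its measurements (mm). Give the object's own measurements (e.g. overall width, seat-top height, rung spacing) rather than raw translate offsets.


A chair. The seat is a 427×422×35 mm slab with its top at z = 471 mm, on four 34×34 mm corner legs (flush with the seat edges, standing on z = 0). A flat backrest 20 mm thick, 462 mm tall, spans the full seat width and rises from the seat top along its +y edge, rear face flush with the rear of the seat.


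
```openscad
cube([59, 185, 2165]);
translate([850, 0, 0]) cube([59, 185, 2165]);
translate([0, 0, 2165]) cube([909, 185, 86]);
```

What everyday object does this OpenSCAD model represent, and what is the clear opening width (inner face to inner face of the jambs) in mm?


A door frame. The clear opening width is 791 mm.

Two 2165 mm tall posts with a header on top — a door frame. The left jamb is 59 mm wide at x = 0; the right jamb starts at x = 850. The clear opening is 850 − 59 = 791 mm.


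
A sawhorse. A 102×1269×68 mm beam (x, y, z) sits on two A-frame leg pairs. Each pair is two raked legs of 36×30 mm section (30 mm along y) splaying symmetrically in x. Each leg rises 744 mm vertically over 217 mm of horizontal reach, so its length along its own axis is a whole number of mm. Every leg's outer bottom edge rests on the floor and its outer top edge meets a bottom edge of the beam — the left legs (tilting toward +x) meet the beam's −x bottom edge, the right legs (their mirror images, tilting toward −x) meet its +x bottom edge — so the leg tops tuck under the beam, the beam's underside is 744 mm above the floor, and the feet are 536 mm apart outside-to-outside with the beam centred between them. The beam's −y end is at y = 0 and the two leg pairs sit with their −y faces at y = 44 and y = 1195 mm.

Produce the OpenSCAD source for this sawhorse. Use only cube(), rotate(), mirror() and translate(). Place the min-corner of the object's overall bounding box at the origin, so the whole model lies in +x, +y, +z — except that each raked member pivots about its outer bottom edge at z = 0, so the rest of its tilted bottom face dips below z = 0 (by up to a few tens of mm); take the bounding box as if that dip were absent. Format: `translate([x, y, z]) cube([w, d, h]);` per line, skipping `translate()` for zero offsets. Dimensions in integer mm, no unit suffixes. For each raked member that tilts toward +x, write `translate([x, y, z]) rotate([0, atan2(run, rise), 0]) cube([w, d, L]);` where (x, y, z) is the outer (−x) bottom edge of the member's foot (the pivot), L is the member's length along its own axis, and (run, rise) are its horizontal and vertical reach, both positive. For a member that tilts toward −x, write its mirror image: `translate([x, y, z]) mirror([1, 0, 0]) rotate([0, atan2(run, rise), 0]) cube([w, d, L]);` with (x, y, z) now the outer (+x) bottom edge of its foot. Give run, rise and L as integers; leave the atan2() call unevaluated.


translate([217, 0, 744]) cube([102, 1269, 68]);
translate([0, 44, 0]) rotate([0, atan2(217, 744), 0]) cube([36, 30, 775]);
translate([536, 44, 0]) mirror([1, 0, 0]) rotate([0, atan2(217, 744), 0]) cube([36, 30, 775]);
translate([0, 1195, 0]) rotate([0, atan2(217, 744), 0]) cube([36, 30, 775]);
translate([536, 1195, 0]) mirror([1, 0, 0]) rotate([0, atan2(217, 744), 0]) cube([36, 30, 775]);


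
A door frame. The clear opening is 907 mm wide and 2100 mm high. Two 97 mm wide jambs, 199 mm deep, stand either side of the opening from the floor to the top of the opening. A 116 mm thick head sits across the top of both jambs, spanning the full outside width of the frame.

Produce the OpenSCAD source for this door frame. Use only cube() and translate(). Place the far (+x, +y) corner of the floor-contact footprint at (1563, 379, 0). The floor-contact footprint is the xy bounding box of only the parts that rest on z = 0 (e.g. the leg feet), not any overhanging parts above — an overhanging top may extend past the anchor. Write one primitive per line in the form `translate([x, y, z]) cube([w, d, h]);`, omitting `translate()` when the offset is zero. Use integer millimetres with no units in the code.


translate([462, 180, 0]) cube([97, 199, 2100]);
translate([1466, 180, 0]) cube([97, 199, 2100]);
translate([462, 180, 2100]) cube([1101, 199, 116]);


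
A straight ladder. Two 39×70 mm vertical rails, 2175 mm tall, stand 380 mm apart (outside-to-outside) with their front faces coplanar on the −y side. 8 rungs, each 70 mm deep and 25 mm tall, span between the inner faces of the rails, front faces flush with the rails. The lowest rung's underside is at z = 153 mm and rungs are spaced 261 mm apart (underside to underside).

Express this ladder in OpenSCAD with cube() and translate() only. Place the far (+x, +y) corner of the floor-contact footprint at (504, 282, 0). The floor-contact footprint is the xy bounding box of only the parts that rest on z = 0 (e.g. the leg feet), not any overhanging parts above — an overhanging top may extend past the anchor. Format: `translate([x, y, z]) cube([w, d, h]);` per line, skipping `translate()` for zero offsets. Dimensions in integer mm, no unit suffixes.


translate([124, 212, 0]) cube([39, 70, 2175]);
translate([465, 212, 0]) cube([39, 70, 2175]);
translate([163, 212, 153]) cube([302, 70, 25]);
translate([163, 212, 414]) cube([302, 70, 25]);
translate([163, 212, 675]) cube([302, 70, 25]);
translate([163, 212, 936]) cube([302, 70, 25]);
translate([163, 212, 1197]) cube([302, 70, 25]);
translate([163, 212, 1458]) cube([302, 70, 25]);
translate([163, 212, 1719]) cube([302, 70, 25]);
translate([163, 212, 1980]) cube([302, 70, 25]);


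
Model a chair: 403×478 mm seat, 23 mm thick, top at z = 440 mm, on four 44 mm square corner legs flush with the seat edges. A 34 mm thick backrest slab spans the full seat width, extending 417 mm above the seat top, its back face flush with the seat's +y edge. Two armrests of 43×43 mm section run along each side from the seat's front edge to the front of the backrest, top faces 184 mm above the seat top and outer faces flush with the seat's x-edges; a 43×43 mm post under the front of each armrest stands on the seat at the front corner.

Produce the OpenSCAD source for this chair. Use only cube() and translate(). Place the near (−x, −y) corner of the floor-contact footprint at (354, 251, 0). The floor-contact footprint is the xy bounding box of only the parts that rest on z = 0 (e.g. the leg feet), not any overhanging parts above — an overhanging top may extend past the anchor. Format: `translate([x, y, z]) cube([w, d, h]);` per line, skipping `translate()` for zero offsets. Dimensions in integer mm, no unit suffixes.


translate([354, 251, 417]) cube([403, 478, 23]);
translate([354, 251, 0]) cube([44, 44, 417]);
translate([713, 251, 0]) cube([44, 44, 417]);
translate([354, 685, 0]) cube([44, 44, 417]);
translate([713, 685, 0]) cube([44, 44, 417]);
translate([354, 695, 440]) cube([403, 34, 417]);
translate([354, 251, 581]) cube([43, 444, 43]);
translate([714, 251, 581]) cube([43, 444, 43]);
translate([354, 251, 440]) cube([43, 43, 141]);
translate([714, 251, 440]) cube([43, 43, 141]);


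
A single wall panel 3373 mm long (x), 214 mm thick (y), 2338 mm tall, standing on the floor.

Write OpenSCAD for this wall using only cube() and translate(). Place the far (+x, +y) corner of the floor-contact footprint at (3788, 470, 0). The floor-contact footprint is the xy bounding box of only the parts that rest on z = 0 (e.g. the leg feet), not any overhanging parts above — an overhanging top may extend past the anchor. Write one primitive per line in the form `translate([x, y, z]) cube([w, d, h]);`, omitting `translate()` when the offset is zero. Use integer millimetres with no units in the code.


translate([415, 256, 0]) cube([3373, 214, 2338]);


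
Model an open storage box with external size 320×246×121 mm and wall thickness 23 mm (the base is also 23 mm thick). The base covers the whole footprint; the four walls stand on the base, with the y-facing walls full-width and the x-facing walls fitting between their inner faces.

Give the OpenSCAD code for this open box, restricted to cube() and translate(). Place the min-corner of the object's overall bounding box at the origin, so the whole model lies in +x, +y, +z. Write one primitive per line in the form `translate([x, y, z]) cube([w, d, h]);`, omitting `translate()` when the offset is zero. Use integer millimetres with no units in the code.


cube([320, 246, 23]);
translate([0, 0, 23]) cube([320, 23, 98]);
translate([0, 223, 23]) cube([320, 23, 98]);
translate([0, 23, 23]) cube([23, 200, 98]);
translate([297, 23, 23]) cube([23, 200, 98]);


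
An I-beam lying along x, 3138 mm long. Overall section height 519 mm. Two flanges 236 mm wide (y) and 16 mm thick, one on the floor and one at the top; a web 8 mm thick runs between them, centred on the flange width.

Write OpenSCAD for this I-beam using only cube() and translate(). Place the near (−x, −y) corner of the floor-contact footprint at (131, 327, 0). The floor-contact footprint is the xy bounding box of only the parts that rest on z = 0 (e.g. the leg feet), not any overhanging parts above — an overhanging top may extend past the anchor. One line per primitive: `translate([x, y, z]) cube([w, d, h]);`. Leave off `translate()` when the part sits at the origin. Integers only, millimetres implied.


translate([131, 327, 0]) cube([3138, 236, 16]);
translate([131, 441, 16]) cube([3138, 8, 487]);
translate([131, 327, 503]) cube([3138, 236, 16]);


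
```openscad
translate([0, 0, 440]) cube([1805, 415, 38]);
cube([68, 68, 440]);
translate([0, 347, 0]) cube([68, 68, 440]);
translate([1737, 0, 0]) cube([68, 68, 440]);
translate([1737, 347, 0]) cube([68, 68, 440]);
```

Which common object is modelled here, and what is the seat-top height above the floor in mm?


A bench. The seat-top height is 478 mm.

A long slab on four corner posts — a bench. The slab sits at z = 440 with thickness 38, so the top is 440 + 38 = 478 mm.


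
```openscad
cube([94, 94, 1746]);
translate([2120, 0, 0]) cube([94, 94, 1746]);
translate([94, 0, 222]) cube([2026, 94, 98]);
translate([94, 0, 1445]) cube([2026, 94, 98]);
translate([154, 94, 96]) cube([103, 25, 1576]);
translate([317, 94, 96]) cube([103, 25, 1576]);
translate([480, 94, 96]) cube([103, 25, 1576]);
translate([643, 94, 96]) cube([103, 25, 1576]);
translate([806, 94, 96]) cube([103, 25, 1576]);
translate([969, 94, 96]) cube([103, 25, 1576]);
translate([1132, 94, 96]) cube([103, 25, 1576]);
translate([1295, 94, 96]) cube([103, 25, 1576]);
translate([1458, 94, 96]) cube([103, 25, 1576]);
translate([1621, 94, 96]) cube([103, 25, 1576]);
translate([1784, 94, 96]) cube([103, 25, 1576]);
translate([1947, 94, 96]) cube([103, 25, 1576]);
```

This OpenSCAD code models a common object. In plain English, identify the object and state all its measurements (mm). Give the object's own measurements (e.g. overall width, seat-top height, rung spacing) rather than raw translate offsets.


A fence section. Two 94×94 mm posts, 1746 mm tall, stand on the floor with a clear span of 2026 mm between their inner faces. Two horizontal rails of 94×98 mm section span the gap between the posts with their undersides at z = 222 mm and z = 1445 mm, flush with the posts' −y face. 12 pickets, each 103 mm wide, 25 mm thick and 1576 mm tall, are fixed to the +y face of the rails with their bottoms at z = 96 mm, spaced across the span with a 60 mm gap after the −x post and between neighbouring pickets, with 70 mm left before the +x post.


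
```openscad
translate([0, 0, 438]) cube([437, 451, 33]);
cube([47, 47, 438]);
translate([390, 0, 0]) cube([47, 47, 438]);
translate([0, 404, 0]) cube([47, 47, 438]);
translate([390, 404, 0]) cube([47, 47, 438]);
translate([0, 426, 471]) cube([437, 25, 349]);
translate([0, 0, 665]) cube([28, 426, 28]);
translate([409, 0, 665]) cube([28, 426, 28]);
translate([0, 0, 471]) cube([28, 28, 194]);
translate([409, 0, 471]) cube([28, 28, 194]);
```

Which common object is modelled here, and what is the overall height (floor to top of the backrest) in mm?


A chair. The overall height is 820 mm.

A slab on four corner posts with a tall panel at the back — a chair. The seat slab sits at z = 438 with thickness 33, and the 349 mm backrest starts at the seat top, so the overall height is 438 + 33 + 349 = 820 mm.


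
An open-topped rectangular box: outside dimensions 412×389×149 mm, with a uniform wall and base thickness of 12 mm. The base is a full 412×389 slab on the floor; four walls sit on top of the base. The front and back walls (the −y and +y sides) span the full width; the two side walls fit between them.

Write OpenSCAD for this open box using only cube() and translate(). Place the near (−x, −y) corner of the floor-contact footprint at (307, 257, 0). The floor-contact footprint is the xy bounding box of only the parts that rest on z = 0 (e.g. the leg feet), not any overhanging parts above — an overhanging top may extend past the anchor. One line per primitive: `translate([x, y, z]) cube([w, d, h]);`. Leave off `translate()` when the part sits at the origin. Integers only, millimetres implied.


translate([307, 257, 0]) cube([412, 389, 12]);
translate([307, 257, 12]) cube([412, 12, 137]);
translate([307, 634, 12]) cube([412, 12, 137]);
translate([307, 269, 12]) cube([12, 365, 137]);
translate([707, 269, 12]) cube([12, 365, 137]);


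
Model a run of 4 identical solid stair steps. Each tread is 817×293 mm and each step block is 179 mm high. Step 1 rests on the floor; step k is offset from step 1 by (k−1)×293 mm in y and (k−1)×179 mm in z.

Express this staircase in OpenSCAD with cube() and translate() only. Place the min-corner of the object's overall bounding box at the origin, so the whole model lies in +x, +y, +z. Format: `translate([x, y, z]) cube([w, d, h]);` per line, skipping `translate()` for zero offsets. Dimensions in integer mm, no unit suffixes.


cube([817, 293, 179]);
translate([0, 293, 179]) cube([817, 293, 179]);
translate([0, 586, 358]) cube([817, 293, 179]);
translate([0, 879, 537]) cube([817, 293, 179]);


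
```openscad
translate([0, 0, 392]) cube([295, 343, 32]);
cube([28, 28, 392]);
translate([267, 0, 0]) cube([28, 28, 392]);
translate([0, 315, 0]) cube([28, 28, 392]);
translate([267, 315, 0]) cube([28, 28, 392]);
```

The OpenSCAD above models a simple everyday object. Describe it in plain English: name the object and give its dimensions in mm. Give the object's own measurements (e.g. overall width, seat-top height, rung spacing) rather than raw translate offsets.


A simple wooden stool: a rectangular seat 295 mm (x) by 343 mm (y), 32 mm thick, top face at z = 424 mm, on four square legs, each 28×28 mm in cross-section. The legs rest on z = 0, each flush with a corner of the seat.


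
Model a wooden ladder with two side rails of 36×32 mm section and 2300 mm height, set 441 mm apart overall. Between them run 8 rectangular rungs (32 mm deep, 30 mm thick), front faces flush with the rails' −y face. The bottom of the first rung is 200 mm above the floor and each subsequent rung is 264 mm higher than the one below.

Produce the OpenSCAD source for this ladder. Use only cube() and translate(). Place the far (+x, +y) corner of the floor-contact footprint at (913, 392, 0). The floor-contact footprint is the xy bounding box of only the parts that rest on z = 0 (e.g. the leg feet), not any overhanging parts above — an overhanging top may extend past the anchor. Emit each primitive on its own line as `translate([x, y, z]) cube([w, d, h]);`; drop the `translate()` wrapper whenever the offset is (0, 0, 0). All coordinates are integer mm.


// rung span = 441 - 2*36 = 369
// rung[k] z = 200 + k*264
translate([472, 360, 0]) cube([36, 32, 2300]);
translate([877, 360, 0]) cube([36, 32, 2300]);
translate([508, 360, 200]) cube([369, 32, 30]);
translate([508, 360, 464]) cube([369, 32, 30]);
translate([508, 360, 728]) cube([369, 32, 30]);
translate([508, 360, 992]) cube([369, 32, 30]);
translate([508, 360, 1256]) cube([369, 32, 30]);
translate([508, 360, 1520]) cube([369, 32, 30]);
translate([508, 360, 1784]) cube([369, 32, 30]);
translate([508, 360, 2048]) cube([369, 32, 30]);


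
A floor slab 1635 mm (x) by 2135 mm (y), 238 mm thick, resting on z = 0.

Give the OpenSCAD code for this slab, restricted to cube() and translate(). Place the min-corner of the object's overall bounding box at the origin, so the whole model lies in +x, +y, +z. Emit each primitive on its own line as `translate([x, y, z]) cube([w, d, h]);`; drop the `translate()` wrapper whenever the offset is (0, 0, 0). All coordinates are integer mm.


cube([1635, 2135, 238]);


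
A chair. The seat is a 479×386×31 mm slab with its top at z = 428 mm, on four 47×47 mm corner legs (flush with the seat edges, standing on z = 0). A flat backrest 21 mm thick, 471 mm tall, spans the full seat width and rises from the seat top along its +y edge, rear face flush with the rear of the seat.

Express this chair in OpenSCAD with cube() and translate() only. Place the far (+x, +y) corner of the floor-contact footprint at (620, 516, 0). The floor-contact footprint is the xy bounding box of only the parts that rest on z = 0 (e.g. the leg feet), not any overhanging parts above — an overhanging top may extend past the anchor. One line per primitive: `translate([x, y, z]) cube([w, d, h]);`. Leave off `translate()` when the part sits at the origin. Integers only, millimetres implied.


translate([141, 130, 397]) cube([479, 386, 31]);
translate([141, 130, 0]) cube([47, 47, 397]);
translate([573, 130, 0]) cube([47, 47, 397]);
translate([141, 469, 0]) cube([47, 47, 397]);
translate([573, 469, 0]) cube([47, 47, 397]);
translate([141, 495, 428]) cube([479, 21, 471]);


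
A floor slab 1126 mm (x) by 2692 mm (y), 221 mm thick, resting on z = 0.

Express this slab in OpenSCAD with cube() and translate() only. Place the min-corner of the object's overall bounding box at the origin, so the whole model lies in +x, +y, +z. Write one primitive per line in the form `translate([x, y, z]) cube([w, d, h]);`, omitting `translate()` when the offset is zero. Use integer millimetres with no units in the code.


cube([1126, 2692, 221]);


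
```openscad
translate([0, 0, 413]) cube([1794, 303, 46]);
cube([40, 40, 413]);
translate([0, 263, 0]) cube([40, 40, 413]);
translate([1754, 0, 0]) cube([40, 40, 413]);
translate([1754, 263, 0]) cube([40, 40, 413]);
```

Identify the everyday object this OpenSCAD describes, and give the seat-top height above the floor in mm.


A bench. The seat-top height is 459 mm.

A long slab on four corner posts — a bench. The slab sits at z = 413 with thickness 46, so the top is 413 + 46 = 459 mm.


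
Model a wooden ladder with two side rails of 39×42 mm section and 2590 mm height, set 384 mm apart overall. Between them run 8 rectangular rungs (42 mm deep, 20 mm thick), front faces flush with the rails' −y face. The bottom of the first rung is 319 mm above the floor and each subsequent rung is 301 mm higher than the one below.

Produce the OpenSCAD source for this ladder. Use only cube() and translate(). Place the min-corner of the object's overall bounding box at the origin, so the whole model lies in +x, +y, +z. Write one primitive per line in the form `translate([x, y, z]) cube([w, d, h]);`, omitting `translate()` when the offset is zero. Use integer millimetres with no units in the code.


cube([39, 42, 2590]);
translate([345, 0, 0]) cube([39, 42, 2590]);
translate([39, 0, 319]) cube([306, 42, 20]);
translate([39, 0, 620]) cube([306, 42, 20]);
translate([39, 0, 921]) cube([306, 42, 20]);
translate([39, 0, 1222]) cube([306, 42, 20]);
translate([39, 0, 1523]) cube([306, 42, 20]);
translate([39, 0, 1824]) cube([306, 42, 20]);
translate([39, 0, 2125]) cube([306, 42, 20]);
translate([39, 0, 2426]) cube([306, 42, 20]);


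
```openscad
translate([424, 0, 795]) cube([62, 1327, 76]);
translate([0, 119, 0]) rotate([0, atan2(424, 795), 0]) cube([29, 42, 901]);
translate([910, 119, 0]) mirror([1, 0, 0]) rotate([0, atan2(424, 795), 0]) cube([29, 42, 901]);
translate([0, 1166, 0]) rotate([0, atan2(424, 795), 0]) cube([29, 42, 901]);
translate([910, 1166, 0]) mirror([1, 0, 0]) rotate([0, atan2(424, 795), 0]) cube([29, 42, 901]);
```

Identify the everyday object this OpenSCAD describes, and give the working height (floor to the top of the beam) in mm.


A sawhorse. The overall height is 871 mm.

A beam across two mirrored pairs of raked legs — a sawhorse. The beam's underside is at z = 795 (matching the legs' vertical rise in atan2(424, 795)) and the beam is 76 mm tall, so its top is at 795 + 76 = 871 mm. The raked legs top out at the beam's underside, so that is the highest point.


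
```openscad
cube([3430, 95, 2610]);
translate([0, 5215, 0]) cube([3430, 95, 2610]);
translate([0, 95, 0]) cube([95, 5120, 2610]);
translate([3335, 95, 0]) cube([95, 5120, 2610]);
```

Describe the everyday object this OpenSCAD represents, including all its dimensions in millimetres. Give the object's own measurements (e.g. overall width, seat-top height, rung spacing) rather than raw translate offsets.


The wall frame of a small rectangular building: four walls, each 2610 mm tall and 95 mm thick, enclosing a footprint 3430 mm (x) by 5310 mm (y) outside-to-outside, with no floor or roof. The front and back walls (the −y and +y sides) span the full width; the two side walls fit between them.


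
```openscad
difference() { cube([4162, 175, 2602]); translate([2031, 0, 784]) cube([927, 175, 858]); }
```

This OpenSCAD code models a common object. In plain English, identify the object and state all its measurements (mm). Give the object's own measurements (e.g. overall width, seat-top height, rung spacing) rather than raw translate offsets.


A wall 4162 mm long (x), 175 mm thick (y), 2602 mm tall, with a rectangular window opening cut through it. The opening is 927 mm wide and 858 mm tall; its sill is at z = 784 mm and its near (−x) edge is 2031 mm from the wall's −x end. The opening passes through the full wall thickness.


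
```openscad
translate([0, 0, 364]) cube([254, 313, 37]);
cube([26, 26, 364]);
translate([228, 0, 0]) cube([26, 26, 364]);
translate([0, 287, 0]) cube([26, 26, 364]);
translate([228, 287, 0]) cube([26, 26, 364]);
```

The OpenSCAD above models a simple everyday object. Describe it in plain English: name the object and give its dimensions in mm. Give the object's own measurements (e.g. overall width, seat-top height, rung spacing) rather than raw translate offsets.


A four-legged stool. The seat is a 254×313×37 mm slab whose top surface is at z = 401 mm; four square legs, each 26×26 mm in cross-section, run from the floor (z = 0) to the underside of the seat, each flush with a corner of the seat.


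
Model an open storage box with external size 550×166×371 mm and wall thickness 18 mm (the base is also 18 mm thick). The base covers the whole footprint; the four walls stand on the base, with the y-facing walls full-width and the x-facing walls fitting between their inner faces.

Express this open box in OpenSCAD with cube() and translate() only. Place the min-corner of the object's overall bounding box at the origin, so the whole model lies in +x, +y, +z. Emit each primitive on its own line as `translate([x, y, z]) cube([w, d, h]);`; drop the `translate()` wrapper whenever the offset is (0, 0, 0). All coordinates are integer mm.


cube([550, 166, 18]);
translate([0, 0, 18]) cube([550, 18, 353]);
translate([0, 148, 18]) cube([550, 18, 353]);
translate([0, 18, 18]) cube([18, 130, 353]);
translate([532, 18, 18]) cube([18, 130, 353]);


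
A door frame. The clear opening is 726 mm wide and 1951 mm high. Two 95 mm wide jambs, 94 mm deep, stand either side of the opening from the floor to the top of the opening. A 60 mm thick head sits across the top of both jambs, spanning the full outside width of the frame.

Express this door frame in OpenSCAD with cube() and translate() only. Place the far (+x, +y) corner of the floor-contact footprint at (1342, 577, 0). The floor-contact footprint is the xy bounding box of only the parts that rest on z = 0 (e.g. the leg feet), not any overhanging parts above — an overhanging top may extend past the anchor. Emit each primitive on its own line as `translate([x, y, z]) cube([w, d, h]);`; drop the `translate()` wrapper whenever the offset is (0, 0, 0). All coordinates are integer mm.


translate([426, 483, 0]) cube([95, 94, 1951]);
translate([1247, 483, 0]) cube([95, 94, 1951]);
translate([426, 483, 1951]) cube([916, 94, 60]);


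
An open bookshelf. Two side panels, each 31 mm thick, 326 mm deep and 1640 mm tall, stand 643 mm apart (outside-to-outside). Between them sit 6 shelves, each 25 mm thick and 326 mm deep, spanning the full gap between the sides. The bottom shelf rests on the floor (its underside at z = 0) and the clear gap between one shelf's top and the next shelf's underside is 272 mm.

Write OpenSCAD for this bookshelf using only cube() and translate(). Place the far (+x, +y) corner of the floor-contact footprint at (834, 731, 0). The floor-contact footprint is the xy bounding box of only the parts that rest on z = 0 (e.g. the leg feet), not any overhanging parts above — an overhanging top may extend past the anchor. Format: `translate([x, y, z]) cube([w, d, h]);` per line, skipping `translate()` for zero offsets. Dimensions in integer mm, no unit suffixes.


translate([191, 405, 0]) cube([31, 326, 1640]);
translate([803, 405, 0]) cube([31, 326, 1640]);
translate([222, 405, 0]) cube([581, 326, 25]);
translate([222, 405, 297]) cube([581, 326, 25]);
translate([222, 405, 594]) cube([581, 326, 25]);
translate([222, 405, 891]) cube([581, 326, 25]);
translate([222, 405, 1188]) cube([581, 326, 25]);
translate([222, 405, 1485]) cube([581, 326, 25]);


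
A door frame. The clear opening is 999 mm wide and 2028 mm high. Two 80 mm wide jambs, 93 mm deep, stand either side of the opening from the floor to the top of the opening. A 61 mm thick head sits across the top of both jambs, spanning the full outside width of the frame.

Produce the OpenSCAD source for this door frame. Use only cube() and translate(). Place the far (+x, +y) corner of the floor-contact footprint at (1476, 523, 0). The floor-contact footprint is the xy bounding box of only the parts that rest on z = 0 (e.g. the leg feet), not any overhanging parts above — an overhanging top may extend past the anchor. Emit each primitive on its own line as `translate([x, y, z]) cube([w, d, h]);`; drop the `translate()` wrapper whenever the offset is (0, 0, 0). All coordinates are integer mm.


translate([317, 430, 0]) cube([80, 93, 2028]);
translate([1396, 430, 0]) cube([80, 93, 2028]);
translate([317, 430, 2028]) cube([1159, 93, 61]);


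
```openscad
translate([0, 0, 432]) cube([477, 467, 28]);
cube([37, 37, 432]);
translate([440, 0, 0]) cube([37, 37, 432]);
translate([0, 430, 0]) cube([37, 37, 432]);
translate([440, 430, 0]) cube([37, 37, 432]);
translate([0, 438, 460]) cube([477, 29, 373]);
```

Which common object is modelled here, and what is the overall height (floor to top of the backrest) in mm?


A chair. The overall height is 833 mm.

A slab on four corner posts with a tall panel at the back — a chair. The seat slab sits at z = 432 with thickness 28, and the 373 mm backrest starts at the seat top, so the overall height is 432 + 28 + 373 = 833 mm.


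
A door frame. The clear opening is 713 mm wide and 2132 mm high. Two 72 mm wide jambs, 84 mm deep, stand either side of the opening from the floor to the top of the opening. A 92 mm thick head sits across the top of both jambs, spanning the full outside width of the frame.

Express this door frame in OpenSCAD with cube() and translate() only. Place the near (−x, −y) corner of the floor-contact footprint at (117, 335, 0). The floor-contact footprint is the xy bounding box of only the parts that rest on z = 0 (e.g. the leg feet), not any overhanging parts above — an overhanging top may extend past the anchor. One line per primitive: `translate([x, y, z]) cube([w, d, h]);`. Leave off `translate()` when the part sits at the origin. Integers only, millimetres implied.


translate([117, 335, 0]) cube([72, 84, 2132]);
translate([902, 335, 0]) cube([72, 84, 2132]);
translate([117, 335, 2132]) cube([857, 84, 92]);


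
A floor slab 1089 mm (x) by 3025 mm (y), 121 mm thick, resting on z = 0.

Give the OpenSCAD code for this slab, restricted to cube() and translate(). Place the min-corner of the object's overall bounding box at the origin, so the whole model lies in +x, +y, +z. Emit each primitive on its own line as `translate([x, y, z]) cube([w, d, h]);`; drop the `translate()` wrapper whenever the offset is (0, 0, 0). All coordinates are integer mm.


cube([1089, 3025, 121]);


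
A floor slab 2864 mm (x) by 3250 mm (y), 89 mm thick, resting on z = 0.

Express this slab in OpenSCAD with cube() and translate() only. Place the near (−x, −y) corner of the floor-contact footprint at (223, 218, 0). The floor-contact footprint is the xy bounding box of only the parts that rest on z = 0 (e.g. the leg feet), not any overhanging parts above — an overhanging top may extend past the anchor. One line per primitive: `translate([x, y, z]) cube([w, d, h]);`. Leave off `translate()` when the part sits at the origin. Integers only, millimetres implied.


translate([223, 218, 0]) cube([2864, 3250, 89]);


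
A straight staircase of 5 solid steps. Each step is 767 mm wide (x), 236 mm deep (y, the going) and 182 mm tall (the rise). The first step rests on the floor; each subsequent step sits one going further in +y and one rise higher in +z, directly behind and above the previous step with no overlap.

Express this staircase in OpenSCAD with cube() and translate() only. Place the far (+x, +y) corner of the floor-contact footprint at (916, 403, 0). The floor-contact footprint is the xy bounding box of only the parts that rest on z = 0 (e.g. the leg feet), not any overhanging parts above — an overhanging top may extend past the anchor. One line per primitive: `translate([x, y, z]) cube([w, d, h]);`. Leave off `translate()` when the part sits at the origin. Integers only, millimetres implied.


translate([149, 167, 0]) cube([767, 236, 182]);
translate([149, 403, 182]) cube([767, 236, 182]);
translate([149, 639, 364]) cube([767, 236, 182]);
translate([149, 875, 546]) cube([767, 236, 182]);
translate([149, 1111, 728]) cube([767, 236, 182]);


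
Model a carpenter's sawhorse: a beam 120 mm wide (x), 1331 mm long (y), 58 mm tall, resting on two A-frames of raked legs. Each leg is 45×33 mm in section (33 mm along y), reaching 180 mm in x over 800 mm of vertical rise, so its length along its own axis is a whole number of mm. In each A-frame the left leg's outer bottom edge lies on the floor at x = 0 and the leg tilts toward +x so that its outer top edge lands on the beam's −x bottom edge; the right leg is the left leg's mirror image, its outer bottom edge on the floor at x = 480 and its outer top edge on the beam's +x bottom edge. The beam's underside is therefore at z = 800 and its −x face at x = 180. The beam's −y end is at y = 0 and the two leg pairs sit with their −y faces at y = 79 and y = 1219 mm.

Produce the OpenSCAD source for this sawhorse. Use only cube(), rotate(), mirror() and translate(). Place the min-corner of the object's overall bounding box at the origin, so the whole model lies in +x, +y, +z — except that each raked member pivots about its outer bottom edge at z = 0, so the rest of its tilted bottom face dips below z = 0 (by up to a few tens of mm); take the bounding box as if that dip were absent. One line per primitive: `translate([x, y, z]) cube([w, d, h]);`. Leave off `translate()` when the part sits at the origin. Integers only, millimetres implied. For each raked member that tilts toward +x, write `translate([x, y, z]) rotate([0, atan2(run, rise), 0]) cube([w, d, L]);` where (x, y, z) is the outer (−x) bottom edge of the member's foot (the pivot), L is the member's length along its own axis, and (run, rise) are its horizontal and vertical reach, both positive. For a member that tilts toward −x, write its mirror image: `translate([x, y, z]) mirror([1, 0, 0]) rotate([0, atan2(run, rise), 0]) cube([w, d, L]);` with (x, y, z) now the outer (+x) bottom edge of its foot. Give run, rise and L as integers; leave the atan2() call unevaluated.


translate([180, 0, 800]) cube([120, 1331, 58]);
translate([0, 79, 0]) rotate([0, atan2(180, 800), 0]) cube([45, 33, 820]);
translate([480, 79, 0]) mirror([1, 0, 0]) rotate([0, atan2(180, 800), 0]) cube([45, 33, 820]);
translate([0, 1219, 0]) rotate([0, atan2(180, 800), 0]) cube([45, 33, 820]);
translate([480, 1219, 0]) mirror([1, 0, 0]) rotate([0, atan2(180, 800), 0]) cube([45, 33, 820]);


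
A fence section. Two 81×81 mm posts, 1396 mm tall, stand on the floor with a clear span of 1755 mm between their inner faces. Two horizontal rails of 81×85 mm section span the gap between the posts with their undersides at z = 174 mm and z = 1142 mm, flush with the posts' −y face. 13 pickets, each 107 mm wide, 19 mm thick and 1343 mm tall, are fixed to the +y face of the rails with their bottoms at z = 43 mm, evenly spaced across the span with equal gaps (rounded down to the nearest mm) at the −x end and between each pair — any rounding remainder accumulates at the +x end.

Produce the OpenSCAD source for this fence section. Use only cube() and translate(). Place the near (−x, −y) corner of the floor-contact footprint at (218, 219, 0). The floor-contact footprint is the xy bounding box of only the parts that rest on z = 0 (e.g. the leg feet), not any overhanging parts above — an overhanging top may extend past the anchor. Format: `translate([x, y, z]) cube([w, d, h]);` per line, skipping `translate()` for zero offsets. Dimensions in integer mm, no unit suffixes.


translate([218, 219, 0]) cube([81, 81, 1396]);
translate([2054, 219, 0]) cube([81, 81, 1396]);
translate([299, 219, 174]) cube([1755, 81, 85]);
translate([299, 219, 1142]) cube([1755, 81, 85]);
translate([325, 300, 43]) cube([107, 19, 1343]);
translate([458, 300, 43]) cube([107, 19, 1343]);
translate([591, 300, 43]) cube([107, 19, 1343]);
translate([724, 300, 43]) cube([107, 19, 1343]);
translate([857, 300, 43]) cube([107, 19, 1343]);
translate([990, 300, 43]) cube([107, 19, 1343]);
translate([1123, 300, 43]) cube([107, 19, 1343]);
translate([1256, 300, 43]) cube([107, 19, 1343]);
translate([1389, 300, 43]) cube([107, 19, 1343]);
translate([1522, 300, 43]) cube([107, 19, 1343]);
translate([1655, 300, 43]) cube([107, 19, 1343]);
translate([1788, 300, 43]) cube([107, 19, 1343]);
translate([1921, 300, 43]) cube([107, 19, 1343]);
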